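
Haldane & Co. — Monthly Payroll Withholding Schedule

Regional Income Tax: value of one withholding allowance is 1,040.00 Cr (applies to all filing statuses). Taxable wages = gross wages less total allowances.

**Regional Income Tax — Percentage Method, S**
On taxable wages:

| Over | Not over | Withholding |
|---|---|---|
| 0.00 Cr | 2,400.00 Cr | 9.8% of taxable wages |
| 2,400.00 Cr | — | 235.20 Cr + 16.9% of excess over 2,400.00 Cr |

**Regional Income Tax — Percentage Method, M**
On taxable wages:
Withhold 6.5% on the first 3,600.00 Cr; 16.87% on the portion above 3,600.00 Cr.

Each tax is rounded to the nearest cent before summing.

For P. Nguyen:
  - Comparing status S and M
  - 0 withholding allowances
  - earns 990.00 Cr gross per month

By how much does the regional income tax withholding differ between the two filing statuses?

32.67 Cr

Regional Income Tax (S): taxable = 990.00 Cr
  9.8% × 990.00 Cr = 97.02 Cr
Regional Income Tax (M): taxable = 990.00 Cr
  6.5% × 990.00 Cr = 64.35 Cr
Difference: |97.02 Cr − 64.35 Cr| = 32.67 Cr (higher under S)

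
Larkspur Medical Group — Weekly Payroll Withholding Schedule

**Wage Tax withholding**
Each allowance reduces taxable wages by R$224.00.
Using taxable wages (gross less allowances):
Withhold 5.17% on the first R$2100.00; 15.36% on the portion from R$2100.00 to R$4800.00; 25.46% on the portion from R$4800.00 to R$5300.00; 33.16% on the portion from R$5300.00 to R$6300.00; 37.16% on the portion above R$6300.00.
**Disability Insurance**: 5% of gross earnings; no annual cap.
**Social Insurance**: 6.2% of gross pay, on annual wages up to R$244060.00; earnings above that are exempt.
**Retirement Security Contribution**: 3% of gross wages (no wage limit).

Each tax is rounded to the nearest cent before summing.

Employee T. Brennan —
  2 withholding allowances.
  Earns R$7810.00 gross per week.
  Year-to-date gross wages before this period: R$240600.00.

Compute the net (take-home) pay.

Wage Tax: taxable = R$7810.00 − 2×R$224.00 = R$7362.00
  R$982.19 + 37.16% × (R$7362.00 − R$6300.00) = R$982.19 + 37.16% × R$1062.00 = R$1376.83
Disability Insurance: 5% × R$7810.00 = R$390.50
Social Insurance: cap R$244060.00 − YTD R$240600.00 = R$3460.00 subject; 6.2% × R$3460.00 = R$214.52
Retirement Security Contribution: 3% × R$7810.00 = R$234.30
Total withheld: R$1376.83 + R$390.50 + R$214.52 + R$234.30 = R$2216.15
Net pay: R$7810.00 − R$2216.15 = R$5593.85

R$5593.85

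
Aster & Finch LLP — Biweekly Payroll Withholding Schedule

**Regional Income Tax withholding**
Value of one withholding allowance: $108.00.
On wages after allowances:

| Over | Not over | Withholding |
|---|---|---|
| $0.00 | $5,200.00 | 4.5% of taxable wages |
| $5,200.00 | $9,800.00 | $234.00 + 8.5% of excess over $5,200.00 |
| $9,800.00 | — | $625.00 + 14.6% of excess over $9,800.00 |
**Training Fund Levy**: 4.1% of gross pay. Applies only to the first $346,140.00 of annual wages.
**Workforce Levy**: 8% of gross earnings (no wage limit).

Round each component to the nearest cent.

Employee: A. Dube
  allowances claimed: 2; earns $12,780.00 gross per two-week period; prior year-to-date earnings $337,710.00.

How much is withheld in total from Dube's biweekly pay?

$2,396.57

Regional Income Tax: taxable = $12,780.00 − 2×$108.00 = $12,564.00
  $625.00 + 14.6% × ($12,564.00 − $9,800.00) = $625.00 + 14.6% × $2,764.00 = $1,028.54
Training Fund Levy: cap $346,140.00 − YTD $337,710.00 = $8,430.00 subject; 4.1% × $8,430.00 = $345.63
Workforce Levy: 8% × $12,780.00 = $1,022.40
Total: $1,028.54 + $345.63 + $1,022.40 = $2,396.57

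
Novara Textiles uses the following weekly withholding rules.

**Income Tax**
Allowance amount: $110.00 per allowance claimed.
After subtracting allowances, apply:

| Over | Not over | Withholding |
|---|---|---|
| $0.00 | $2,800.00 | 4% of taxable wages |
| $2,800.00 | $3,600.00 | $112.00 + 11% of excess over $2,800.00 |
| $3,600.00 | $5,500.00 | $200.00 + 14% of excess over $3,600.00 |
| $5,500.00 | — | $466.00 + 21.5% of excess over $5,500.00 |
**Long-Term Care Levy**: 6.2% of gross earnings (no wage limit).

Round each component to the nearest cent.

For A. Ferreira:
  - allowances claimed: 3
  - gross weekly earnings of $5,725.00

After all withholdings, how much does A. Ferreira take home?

$4,918.75

Income Tax: taxable = $5,725.00 − 3×$110.00 = $5,395.00
  $200.00 + 14% × ($5,395.00 − $3,600.00) = $200.00 + 14% × $1,795.00 = $451.30
Long-Term Care Levy: 6.2% × $5,725.00 = $354.95
Total withheld: $451.30 + $354.95 = $806.25
Net pay: $5,725.00 − $806.25 = $4,918.75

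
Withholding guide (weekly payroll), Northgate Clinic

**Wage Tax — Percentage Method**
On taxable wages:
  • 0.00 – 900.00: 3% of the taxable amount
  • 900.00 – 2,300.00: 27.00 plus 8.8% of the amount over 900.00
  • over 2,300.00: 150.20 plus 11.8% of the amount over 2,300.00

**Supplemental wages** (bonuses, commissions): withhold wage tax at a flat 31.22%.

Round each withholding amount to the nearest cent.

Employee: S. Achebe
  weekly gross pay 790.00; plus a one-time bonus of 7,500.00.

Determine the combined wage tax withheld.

Wage Tax: taxable = 790.00
  3% × 790.00 = 23.70
Supplemental (31.22% flat on bonus): 31.22% × 7,500.00 = 2,341.50
Total wage tax: 23.70 + 2,341.50 = 2,365.20

2,365.20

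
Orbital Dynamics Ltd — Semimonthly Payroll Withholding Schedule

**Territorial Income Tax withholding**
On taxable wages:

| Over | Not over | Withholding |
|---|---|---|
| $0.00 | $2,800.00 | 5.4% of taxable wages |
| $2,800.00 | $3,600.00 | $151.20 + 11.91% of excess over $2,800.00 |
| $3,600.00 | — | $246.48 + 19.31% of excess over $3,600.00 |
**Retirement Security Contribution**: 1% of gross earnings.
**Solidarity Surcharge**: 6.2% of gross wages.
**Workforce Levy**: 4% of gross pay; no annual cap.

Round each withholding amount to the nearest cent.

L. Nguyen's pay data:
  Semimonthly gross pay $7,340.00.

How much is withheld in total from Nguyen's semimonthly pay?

Territorial Income Tax: taxable = $7,340.00
  $246.48 + 19.31% × ($7,340.00 − $3,600.00) = $246.48 + 19.31% × $3,740.00 = $968.67
Retirement Security Contribution: 1% × $7,340.00 = $73.40
Solidarity Surcharge: 6.2% × $7,340.00 = $455.08
Workforce Levy: 4% × $7,340.00 = $293.60
Total: $968.67 + $73.40 + $455.08 + $293.60 = $1,790.75

$1,790.75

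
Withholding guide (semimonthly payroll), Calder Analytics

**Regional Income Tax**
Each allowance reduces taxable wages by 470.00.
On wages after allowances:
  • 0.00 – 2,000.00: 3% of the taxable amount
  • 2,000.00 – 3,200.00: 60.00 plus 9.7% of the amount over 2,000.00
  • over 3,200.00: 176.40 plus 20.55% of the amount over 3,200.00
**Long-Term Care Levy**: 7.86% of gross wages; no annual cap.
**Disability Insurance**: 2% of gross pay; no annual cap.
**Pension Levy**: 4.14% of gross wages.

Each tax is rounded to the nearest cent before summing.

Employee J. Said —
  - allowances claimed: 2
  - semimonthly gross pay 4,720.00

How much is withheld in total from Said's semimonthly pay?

956.39

Regional Income Tax: taxable = 4,720.00 − 2×470.00 = 3,780.00
  176.40 + 20.55% × (3,780.00 − 3,200.00) = 176.40 + 20.55% × 580.00 = 295.59
Long-Term Care Levy: 7.86% × 4,720.00 = 370.99
Disability Insurance: 2% × 4,720.00 = 94.40
Pension Levy: 4.14% × 4,720.00 = 195.41
Total: 295.59 + 370.99 + 94.40 + 195.41 = 956.39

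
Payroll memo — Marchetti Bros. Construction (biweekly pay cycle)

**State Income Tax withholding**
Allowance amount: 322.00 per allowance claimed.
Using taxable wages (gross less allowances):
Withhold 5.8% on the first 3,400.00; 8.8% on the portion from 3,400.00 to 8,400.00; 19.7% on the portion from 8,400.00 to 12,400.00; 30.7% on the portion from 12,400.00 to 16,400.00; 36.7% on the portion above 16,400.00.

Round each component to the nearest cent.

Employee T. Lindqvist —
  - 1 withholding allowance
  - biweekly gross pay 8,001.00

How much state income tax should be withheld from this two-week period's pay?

State Income Tax: taxable = 8,001.00 − 1×322.00 = 7,679.00
  197.20 + 8.8% × (7,679.00 − 3,400.00) = 197.20 + 8.8% × 4,279.00 = 573.75

573.75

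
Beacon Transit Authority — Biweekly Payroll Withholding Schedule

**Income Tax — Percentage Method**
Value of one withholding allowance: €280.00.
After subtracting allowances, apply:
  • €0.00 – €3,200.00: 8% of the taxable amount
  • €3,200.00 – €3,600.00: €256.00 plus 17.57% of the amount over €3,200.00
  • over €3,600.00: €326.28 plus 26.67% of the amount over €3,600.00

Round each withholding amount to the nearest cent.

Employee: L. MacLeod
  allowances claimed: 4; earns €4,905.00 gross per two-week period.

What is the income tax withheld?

€375.62

Income Tax: taxable = €4,905.00 − 4×€280.00 = €3,785.00
  €326.28 + 26.67% × (€3,785.00 − €3,600.00) = €326.28 + 26.67% × €185.00 = €375.62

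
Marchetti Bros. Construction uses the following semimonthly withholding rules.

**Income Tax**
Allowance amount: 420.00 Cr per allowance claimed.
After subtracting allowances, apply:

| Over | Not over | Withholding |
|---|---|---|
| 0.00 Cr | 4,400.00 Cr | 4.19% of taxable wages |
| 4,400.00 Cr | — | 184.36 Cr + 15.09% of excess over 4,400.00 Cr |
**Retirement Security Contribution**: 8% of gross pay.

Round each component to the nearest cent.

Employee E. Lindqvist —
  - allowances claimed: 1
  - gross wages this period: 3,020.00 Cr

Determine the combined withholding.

350.54 Cr

Income Tax: taxable = 3,020.00 Cr − 1×420.00 Cr = 2,600.00 Cr
  4.19% × 2,600.00 Cr = 108.94 Cr
Retirement Security Contribution: 8% × 3,020.00 Cr = 241.60 Cr
Total: 108.94 Cr + 241.60 Cr = 350.54 Cr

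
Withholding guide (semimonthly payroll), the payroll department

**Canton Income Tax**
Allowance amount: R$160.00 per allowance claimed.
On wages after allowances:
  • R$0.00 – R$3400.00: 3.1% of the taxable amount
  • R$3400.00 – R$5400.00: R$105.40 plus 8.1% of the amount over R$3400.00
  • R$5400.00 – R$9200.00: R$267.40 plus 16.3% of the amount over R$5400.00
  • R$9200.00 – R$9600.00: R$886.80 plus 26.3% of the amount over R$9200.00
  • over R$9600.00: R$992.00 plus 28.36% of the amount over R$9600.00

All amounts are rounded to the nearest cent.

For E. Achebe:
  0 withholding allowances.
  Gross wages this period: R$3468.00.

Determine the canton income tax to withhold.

R$110.91

Canton Income Tax: taxable = R$3468.00
  R$105.40 + 8.1% × (R$3468.00 − R$3400.00) = R$105.40 + 8.1% × R$68.00 = R$110.91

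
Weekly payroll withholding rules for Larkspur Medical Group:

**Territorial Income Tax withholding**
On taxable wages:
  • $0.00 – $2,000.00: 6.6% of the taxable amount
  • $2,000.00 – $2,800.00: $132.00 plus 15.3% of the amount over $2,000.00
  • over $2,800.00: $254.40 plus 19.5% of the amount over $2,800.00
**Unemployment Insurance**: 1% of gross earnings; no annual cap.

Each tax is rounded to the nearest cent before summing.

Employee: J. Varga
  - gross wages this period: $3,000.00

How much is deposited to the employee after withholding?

Territorial Income Tax: taxable = $3,000.00
  $254.40 + 19.5% × ($3,000.00 − $2,800.00) = $254.40 + 19.5% × $200.00 = $293.40
Unemployment Insurance: 1% × $3,000.00 = $30.00
Total withheld: $293.40 + $30.00 = $323.40
Net pay: $3,000.00 − $323.40 = $2,676.60

$2,676.60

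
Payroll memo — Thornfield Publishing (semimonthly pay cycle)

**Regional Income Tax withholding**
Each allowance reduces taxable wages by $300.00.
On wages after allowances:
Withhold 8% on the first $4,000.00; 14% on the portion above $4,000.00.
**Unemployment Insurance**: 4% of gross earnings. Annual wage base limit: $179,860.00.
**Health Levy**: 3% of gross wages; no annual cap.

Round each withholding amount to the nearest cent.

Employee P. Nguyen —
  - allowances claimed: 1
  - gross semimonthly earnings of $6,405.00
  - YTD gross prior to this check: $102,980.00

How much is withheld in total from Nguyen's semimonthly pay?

$1,063.05

Regional Income Tax: taxable = $6,405.00 − 1×$300.00 = $6,105.00
  $320.00 + 14% × ($6,105.00 − $4,000.00) = $320.00 + 14% × $2,105.00 = $614.70
Unemployment Insurance: 4% × $6,405.00 = $256.20
Health Levy: 3% × $6,405.00 = $192.15
Total: $614.70 + $256.20 + $192.15 = $1,063.05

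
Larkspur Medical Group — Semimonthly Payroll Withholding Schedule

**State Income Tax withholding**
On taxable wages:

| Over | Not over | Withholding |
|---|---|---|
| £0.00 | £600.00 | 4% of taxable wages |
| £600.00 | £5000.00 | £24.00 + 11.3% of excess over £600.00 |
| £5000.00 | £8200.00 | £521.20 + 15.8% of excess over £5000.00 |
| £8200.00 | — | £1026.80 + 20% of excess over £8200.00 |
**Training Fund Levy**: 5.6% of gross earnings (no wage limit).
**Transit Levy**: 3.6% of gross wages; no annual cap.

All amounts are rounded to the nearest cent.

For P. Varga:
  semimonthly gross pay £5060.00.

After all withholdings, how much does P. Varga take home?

£4063.80

State Income Tax: taxable = £5060.00
  £521.20 + 15.8% × (£5060.00 − £5000.00) = £521.20 + 15.8% × £60.00 = £530.68
Training Fund Levy: 5.6% × £5060.00 = £283.36
Transit Levy: 3.6% × £5060.00 = £182.16
Total withheld: £530.68 + £283.36 + £182.16 = £996.20
Net pay: £5060.00 − £996.20 = £4063.80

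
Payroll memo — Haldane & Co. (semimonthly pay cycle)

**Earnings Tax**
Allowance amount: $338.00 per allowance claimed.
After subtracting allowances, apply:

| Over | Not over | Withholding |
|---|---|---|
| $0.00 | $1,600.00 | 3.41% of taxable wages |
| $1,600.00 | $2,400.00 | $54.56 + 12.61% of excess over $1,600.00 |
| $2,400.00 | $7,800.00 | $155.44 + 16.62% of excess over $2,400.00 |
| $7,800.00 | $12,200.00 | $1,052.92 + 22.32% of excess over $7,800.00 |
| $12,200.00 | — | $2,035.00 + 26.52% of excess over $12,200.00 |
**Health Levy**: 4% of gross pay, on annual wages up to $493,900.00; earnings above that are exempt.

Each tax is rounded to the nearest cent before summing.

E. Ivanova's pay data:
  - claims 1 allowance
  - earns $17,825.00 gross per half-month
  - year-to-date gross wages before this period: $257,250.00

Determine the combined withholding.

$4,150.11

Earnings Tax: taxable = $17,825.00 − 1×$338.00 = $17,487.00
  $2,035.00 + 26.52% × ($17,487.00 − $12,200.00) = $2,035.00 + 26.52% × $5,287.00 = $3,437.11
Health Levy: 4% × $17,825.00 = $713.00
Total: $3,437.11 + $713.00 = $4,150.11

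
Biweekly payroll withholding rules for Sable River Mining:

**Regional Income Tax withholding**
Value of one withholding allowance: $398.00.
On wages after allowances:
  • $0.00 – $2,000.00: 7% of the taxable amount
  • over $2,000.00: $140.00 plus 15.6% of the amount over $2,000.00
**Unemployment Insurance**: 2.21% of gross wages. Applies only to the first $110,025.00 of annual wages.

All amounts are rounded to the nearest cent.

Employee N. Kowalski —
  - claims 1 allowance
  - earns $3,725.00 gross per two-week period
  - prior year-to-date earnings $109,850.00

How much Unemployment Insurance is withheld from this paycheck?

Unemployment Insurance: cap $110,025.00 − YTD $109,850.00 = $175.00 subject; 2.21% × $175.00 = $3.87

$3.87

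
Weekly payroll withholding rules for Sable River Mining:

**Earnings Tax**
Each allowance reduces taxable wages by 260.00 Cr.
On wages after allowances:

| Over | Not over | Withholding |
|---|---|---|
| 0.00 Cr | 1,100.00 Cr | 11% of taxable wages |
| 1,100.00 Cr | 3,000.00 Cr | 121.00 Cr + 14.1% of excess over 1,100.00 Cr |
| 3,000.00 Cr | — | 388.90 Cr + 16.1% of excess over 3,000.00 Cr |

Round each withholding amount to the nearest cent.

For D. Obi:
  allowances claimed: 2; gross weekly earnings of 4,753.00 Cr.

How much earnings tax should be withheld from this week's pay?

Earnings Tax: taxable = 4,753.00 Cr − 2×260.00 Cr = 4,233.00 Cr
  388.90 Cr + 16.1% × (4,233.00 Cr − 3,000.00 Cr) = 388.90 Cr + 16.1% × 1,233.00 Cr = 587.41 Cr

587.41 Cr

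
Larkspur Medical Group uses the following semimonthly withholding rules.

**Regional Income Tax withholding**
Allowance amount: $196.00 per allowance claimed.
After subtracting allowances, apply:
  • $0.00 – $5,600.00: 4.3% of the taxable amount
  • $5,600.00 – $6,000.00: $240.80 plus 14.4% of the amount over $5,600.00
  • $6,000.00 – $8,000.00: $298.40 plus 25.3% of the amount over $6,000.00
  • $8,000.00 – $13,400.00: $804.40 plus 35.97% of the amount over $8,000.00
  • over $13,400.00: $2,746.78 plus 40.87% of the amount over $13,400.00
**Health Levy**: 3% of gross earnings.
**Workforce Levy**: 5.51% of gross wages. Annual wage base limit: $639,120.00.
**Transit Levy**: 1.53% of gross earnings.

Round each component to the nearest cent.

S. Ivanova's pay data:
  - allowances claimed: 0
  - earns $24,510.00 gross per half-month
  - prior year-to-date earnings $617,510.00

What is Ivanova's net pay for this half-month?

Regional Income Tax: taxable = $24,510.00
  $2,746.78 + 40.87% × ($24,510.00 − $13,400.00) = $2,746.78 + 40.87% × $11,110.00 = $7,287.44
Health Levy: 3% × $24,510.00 = $735.30
Workforce Levy: cap $639,120.00 − YTD $617,510.00 = $21,610.00 subject; 5.51% × $21,610.00 = $1,190.71
Transit Levy: 1.53% × $24,510.00 = $375.00
Total withheld: $7,287.44 + $735.30 + $1,190.71 + $375.00 = $9,588.45
Net pay: $24,510.00 − $9,588.45 = $14,921.55

$14,921.55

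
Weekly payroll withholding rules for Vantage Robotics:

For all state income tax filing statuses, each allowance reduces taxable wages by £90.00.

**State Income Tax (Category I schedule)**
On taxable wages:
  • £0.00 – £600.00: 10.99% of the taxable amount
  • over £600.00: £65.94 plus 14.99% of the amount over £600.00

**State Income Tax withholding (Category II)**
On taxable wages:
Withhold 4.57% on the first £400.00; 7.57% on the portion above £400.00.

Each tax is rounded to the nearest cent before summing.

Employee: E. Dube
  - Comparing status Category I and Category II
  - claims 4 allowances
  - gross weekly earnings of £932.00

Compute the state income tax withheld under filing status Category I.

State Income Tax (Category I): taxable = £932.00 − 4×£90.00 = £572.00
  10.99% × £572.00 = £62.86

£62.86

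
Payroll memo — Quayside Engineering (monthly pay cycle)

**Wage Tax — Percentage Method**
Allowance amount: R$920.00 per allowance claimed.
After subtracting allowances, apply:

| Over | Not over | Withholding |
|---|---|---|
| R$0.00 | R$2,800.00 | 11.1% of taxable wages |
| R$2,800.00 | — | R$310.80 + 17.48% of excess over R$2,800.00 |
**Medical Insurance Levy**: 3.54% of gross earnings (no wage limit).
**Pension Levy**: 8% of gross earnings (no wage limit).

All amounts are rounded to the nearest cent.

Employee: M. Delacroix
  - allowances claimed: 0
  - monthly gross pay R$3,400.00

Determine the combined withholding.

R$808.04

Wage Tax: taxable = R$3,400.00
  R$310.80 + 17.48% × (R$3,400.00 − R$2,800.00) = R$310.80 + 17.48% × R$600.00 = R$415.68
Medical Insurance Levy: 3.54% × R$3,400.00 = R$120.36
Pension Levy: 8% × R$3,400.00 = R$272.00
Total: R$415.68 + R$120.36 + R$272.00 = R$808.04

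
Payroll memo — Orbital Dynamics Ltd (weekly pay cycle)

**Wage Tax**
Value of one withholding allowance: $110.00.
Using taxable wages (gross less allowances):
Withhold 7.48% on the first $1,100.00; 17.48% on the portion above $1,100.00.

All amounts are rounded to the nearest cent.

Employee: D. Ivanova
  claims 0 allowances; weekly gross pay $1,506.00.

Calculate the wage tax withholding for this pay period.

$153.25

Wage Tax: taxable = $1,506.00
  $82.28 + 17.48% × ($1,506.00 − $1,100.00) = $82.28 + 17.48% × $406.00 = $153.25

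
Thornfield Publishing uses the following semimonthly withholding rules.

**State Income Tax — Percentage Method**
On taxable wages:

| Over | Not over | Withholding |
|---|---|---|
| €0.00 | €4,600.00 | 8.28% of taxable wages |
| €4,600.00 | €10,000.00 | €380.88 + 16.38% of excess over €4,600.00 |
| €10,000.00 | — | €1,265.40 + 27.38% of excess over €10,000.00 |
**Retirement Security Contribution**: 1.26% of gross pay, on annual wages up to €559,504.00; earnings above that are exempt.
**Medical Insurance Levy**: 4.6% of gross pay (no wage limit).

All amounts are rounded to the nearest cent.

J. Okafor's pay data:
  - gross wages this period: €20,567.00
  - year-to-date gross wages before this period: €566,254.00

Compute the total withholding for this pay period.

€5,104.72

State Income Tax: taxable = €20,567.00
  €1,265.40 + 27.38% × (€20,567.00 − €10,000.00) = €1,265.40 + 27.38% × €10,567.00 = €4,158.64
Retirement Security Contribution: YTD €566,254.00 ≥ cap €559,504.00 → €0.00
Medical Insurance Levy: 4.6% × €20,567.00 = €946.08
Total: €4,158.64 + €0.00 + €946.08 = €5,104.72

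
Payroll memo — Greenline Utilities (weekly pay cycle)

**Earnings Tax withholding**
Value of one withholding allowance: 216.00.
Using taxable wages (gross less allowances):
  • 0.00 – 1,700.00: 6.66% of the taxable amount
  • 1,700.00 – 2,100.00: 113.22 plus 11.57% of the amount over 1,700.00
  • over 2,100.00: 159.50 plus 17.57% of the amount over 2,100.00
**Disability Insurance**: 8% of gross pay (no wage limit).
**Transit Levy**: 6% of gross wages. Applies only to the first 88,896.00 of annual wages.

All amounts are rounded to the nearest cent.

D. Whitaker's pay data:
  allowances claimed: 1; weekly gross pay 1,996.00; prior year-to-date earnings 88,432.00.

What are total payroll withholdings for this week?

Earnings Tax: taxable = 1,996.00 − 1×216.00 = 1,780.00
  113.22 + 11.57% × (1,780.00 − 1,700.00) = 113.22 + 11.57% × 80.00 = 122.48
Disability Insurance: 8% × 1,996.00 = 159.68
Transit Levy: cap 88,896.00 − YTD 88,432.00 = 464.00 subject; 6% × 464.00 = 27.84
Total: 122.48 + 159.68 + 27.84 = 310.00

310.00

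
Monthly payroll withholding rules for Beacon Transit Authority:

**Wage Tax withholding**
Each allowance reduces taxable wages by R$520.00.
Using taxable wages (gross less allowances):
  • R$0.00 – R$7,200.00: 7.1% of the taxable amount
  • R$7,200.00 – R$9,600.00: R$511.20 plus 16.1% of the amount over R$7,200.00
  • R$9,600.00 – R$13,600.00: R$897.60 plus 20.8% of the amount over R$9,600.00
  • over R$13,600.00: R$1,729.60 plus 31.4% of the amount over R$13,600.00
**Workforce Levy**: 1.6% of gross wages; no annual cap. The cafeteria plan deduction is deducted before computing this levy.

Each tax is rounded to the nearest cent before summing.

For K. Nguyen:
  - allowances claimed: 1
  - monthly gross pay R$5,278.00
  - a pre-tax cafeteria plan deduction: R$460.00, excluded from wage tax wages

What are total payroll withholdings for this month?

R$382.25

Wage Tax: taxable = R$5,278.00 − R$460.00 − 1×R$520.00 = R$4,298.00
  7.1% × R$4,298.00 = R$305.16
Workforce Levy: 1.6% × R$4,818.00 = R$77.09
Total: R$305.16 + R$77.09 = R$382.25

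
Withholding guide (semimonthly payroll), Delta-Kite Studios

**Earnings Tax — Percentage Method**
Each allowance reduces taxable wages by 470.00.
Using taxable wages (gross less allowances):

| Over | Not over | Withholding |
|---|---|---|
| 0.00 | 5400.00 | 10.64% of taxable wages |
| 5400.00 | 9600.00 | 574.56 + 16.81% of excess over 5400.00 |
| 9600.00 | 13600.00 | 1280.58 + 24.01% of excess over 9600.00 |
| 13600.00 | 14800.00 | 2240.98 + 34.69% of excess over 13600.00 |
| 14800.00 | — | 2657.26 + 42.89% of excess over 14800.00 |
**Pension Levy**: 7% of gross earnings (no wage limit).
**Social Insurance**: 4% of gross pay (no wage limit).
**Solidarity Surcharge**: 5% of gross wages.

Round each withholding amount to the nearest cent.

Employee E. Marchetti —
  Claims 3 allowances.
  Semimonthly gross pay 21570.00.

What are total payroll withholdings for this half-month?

Earnings Tax: taxable = 21570.00 − 3×470.00 = 20160.00
  2657.26 + 42.89% × (20160.00 − 14800.00) = 2657.26 + 42.89% × 5360.00 = 4956.16
Pension Levy: 7% × 21570.00 = 1509.90
Social Insurance: 4% × 21570.00 = 862.80
Solidarity Surcharge: 5% × 21570.00 = 1078.50
Total: 4956.16 + 1509.90 + 862.80 + 1078.50 = 8407.36

8407.36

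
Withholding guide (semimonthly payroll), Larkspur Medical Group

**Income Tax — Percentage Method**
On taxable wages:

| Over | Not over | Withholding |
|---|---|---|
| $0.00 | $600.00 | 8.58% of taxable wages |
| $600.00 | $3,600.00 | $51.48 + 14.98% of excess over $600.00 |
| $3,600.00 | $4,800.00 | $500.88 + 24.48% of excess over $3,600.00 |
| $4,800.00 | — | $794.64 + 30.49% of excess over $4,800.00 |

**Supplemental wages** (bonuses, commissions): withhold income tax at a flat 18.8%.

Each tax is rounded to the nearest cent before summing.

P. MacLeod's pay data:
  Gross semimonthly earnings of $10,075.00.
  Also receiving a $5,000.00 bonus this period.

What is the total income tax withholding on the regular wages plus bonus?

$3,342.99

Income Tax: taxable = $10,075.00
  $794.64 + 30.49% × ($10,075.00 − $4,800.00) = $794.64 + 30.49% × $5,275.00 = $2,402.99
Supplemental (18.8% flat on bonus): 18.8% × $5,000.00 = $940.00
Total income tax: $2,402.99 + $940.00 = $3,342.99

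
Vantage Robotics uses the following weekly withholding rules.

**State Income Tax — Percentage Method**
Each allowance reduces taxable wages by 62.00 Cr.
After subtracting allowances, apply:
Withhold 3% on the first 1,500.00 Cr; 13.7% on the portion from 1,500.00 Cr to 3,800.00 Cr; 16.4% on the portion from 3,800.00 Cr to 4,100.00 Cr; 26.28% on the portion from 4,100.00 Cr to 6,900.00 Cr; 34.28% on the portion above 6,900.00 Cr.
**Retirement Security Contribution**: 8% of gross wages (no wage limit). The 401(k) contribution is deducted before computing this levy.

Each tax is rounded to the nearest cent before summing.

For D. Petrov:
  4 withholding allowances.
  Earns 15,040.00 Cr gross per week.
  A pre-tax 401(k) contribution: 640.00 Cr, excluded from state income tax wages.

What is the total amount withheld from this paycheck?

State Income Tax: taxable = 15,040.00 Cr − 640.00 Cr − 4×62.00 Cr = 14,152.00 Cr
  1,145.14 Cr + 34.28% × (14,152.00 Cr − 6,900.00 Cr) = 1,145.14 Cr + 34.28% × 7,252.00 Cr = 3,631.13 Cr
Retirement Security Contribution: 8% × 14,400.00 Cr = 1,152.00 Cr
Total: 3,631.13 Cr + 1,152.00 Cr = 4,783.13 Cr

4,783.13 Cr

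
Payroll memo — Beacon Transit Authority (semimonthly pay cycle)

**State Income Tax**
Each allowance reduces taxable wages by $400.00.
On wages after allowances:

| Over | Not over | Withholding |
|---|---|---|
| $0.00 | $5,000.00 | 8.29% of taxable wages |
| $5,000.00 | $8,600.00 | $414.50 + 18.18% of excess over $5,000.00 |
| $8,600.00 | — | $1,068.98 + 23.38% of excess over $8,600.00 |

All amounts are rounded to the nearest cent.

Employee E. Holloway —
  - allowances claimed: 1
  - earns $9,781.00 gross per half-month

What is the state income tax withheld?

$1,251.58

State Income Tax: taxable = $9,781.00 − 1×$400.00 = $9,381.00
  $1,068.98 + 23.38% × ($9,381.00 − $8,600.00) = $1,068.98 + 23.38% × $781.00 = $1,251.58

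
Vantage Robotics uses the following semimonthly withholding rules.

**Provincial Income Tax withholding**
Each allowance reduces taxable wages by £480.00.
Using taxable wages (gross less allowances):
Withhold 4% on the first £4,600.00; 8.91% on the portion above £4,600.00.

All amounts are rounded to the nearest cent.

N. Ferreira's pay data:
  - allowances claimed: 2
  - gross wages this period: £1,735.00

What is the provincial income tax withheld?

£31.00

Provincial Income Tax: taxable = £1,735.00 − 2×£480.00 = £775.00
  4% × £775.00 = £31.00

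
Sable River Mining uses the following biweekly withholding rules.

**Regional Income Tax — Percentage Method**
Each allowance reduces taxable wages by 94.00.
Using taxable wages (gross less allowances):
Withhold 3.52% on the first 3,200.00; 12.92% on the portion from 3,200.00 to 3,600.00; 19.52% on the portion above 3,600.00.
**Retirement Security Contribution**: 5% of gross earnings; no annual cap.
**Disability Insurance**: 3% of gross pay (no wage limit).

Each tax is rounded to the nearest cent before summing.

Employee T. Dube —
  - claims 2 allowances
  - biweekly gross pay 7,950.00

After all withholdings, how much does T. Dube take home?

6,337.26

Regional Income Tax: taxable = 7,950.00 − 2×94.00 = 7,762.00
  164.32 + 19.52% × (7,762.00 − 3,600.00) = 164.32 + 19.52% × 4,162.00 = 976.74
Retirement Security Contribution: 5% × 7,950.00 = 397.50
Disability Insurance: 3% × 7,950.00 = 238.50
Total withheld: 976.74 + 397.50 + 238.50 = 1,612.74
Net pay: 7,950.00 − 1,612.74 = 6,337.26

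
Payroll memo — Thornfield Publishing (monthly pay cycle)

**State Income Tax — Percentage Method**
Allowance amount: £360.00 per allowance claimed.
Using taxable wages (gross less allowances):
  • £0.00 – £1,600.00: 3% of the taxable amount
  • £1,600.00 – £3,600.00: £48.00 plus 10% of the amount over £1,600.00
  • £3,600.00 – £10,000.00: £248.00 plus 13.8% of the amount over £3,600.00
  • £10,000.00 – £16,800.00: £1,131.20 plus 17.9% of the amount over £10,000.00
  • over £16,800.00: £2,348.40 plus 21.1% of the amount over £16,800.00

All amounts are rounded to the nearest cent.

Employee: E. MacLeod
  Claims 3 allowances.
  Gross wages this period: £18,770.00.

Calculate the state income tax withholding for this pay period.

£2,536.19

State Income Tax: taxable = £18,770.00 − 3×£360.00 = £17,690.00
  £2,348.40 + 21.1% × (£17,690.00 − £16,800.00) = £2,348.40 + 21.1% × £890.00 = £2,536.19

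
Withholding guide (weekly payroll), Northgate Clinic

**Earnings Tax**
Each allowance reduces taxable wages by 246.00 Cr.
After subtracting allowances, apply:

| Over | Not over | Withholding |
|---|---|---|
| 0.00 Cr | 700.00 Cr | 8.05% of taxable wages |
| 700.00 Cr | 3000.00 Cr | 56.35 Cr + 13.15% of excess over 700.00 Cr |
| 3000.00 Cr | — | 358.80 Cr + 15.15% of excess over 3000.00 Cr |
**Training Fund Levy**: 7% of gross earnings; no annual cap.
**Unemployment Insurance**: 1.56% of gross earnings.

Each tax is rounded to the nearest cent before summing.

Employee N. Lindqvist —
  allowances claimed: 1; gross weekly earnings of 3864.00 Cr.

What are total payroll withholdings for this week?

Earnings Tax: taxable = 3864.00 Cr − 1×246.00 Cr = 3618.00 Cr
  358.80 Cr + 15.15% × (3618.00 Cr − 3000.00 Cr) = 358.80 Cr + 15.15% × 618.00 Cr = 452.43 Cr
Training Fund Levy: 7% × 3864.00 Cr = 270.48 Cr
Unemployment Insurance: 1.56% × 3864.00 Cr = 60.28 Cr
Total: 452.43 Cr + 270.48 Cr + 60.28 Cr = 783.19 Cr

783.19 Cr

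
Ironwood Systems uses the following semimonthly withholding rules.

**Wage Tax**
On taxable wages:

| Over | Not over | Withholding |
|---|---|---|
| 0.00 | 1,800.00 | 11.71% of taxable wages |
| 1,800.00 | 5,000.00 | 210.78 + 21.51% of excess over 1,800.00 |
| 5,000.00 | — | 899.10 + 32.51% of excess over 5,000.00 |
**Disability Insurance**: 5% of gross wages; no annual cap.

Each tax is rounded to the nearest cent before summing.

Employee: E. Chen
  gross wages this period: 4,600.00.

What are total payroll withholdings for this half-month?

Wage Tax: taxable = 4,600.00
  210.78 + 21.51% × (4,600.00 − 1,800.00) = 210.78 + 21.51% × 2,800.00 = 813.06
Disability Insurance: 5% × 4,600.00 = 230.00
Total: 813.06 + 230.00 = 1,043.06

1,043.06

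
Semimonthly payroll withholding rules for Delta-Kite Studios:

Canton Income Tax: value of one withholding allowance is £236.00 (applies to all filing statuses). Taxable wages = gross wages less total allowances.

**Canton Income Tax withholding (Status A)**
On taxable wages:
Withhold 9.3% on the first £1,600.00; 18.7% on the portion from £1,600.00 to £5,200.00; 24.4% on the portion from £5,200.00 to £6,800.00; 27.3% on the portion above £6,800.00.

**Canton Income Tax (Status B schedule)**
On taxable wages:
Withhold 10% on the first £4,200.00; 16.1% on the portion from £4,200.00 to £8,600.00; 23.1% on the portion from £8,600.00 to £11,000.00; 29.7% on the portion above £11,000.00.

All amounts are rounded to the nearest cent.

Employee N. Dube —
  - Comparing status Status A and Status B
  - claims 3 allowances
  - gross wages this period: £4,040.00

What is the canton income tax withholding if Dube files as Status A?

Canton Income Tax (Status A): taxable = £4,040.00 − 3×£236.00 = £3,332.00
  £148.80 + 18.7% × (£3,332.00 − £1,600.00) = £148.80 + 18.7% × £1,732.00 = £472.68

£472.68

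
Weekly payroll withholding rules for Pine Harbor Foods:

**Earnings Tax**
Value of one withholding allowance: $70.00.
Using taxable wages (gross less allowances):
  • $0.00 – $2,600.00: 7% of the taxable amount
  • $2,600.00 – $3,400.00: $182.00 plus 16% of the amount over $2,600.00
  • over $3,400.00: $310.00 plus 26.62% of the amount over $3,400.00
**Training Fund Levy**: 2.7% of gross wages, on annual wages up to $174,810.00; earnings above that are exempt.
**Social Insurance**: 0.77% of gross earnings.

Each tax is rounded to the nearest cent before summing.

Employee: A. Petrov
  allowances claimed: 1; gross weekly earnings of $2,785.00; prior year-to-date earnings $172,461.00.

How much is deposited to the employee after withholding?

Earnings Tax: taxable = $2,785.00 − 1×$70.00 = $2,715.00
  $182.00 + 16% × ($2,715.00 − $2,600.00) = $182.00 + 16% × $115.00 = $200.40
Training Fund Levy: cap $174,810.00 − YTD $172,461.00 = $2,349.00 subject; 2.7% × $2,349.00 = $63.42
Social Insurance: 0.77% × $2,785.00 = $21.44
Total withheld: $200.40 + $63.42 + $21.44 = $285.26
Net pay: $2,785.00 − $285.26 = $2,499.74

$2,499.74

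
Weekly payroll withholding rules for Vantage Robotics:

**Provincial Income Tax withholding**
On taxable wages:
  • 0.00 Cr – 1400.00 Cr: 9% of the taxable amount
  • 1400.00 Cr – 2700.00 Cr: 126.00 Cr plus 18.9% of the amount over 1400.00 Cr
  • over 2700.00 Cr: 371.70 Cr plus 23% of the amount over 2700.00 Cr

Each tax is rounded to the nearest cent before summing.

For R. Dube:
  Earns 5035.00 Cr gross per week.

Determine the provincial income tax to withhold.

908.75 Cr

Provincial Income Tax: taxable = 5035.00 Cr
  371.70 Cr + 23% × (5035.00 Cr − 2700.00 Cr) = 371.70 Cr + 23% × 2335.00 Cr = 908.75 Cr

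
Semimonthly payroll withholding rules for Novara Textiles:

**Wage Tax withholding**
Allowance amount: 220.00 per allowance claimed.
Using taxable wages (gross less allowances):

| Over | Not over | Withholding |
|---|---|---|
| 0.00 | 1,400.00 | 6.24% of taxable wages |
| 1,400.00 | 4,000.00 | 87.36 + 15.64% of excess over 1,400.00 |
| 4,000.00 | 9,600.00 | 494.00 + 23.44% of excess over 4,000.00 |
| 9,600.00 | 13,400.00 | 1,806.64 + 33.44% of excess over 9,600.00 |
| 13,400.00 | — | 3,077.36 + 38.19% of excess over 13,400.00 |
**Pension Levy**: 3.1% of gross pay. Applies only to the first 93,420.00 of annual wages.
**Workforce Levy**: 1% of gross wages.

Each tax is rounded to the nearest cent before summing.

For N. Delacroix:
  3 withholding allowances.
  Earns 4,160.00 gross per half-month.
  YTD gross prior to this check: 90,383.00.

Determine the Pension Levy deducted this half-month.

94.15

Pension Levy: cap 93,420.00 − YTD 90,383.00 = 3,037.00 subject; 3.1% × 3,037.00 = 94.15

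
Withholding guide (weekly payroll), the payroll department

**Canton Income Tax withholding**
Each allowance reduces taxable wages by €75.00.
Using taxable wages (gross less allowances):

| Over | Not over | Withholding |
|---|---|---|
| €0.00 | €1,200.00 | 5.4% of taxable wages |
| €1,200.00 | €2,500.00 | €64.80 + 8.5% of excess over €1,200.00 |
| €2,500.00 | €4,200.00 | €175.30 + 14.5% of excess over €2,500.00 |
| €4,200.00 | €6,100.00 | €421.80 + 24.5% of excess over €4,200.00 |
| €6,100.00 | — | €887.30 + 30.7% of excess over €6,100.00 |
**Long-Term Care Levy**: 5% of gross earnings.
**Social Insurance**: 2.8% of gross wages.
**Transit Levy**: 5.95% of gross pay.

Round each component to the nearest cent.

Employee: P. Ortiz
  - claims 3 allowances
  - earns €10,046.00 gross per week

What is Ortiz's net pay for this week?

Canton Income Tax: taxable = €10,046.00 − 3×€75.00 = €9,821.00
  €887.30 + 30.7% × (€9,821.00 − €6,100.00) = €887.30 + 30.7% × €3,721.00 = €2,029.65
Long-Term Care Levy: 5% × €10,046.00 = €502.30
Social Insurance: 2.8% × €10,046.00 = €281.29
Transit Levy: 5.95% × €10,046.00 = €597.74
Total withheld: €2,029.65 + €502.30 + €281.29 + €597.74 = €3,410.98
Net pay: €10,046.00 − €3,410.98 = €6,635.02

€6,635.02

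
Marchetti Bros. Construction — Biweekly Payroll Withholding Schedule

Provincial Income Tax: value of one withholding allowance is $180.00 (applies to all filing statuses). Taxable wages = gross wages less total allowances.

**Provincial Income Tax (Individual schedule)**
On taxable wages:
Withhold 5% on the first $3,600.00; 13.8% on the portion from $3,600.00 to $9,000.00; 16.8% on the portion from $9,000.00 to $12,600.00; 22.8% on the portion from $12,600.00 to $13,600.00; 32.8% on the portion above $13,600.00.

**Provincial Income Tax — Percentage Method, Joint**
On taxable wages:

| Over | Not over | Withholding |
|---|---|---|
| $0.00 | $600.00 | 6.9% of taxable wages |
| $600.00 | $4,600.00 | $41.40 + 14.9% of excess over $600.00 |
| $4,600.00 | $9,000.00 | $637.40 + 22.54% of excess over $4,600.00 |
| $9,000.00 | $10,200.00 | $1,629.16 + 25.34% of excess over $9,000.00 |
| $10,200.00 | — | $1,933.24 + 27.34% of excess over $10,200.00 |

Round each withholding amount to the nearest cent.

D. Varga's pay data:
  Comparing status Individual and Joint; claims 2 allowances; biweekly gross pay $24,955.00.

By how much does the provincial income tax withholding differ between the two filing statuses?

$504.47

Provincial Income Tax (Individual): taxable = $24,955.00 − 2×$180.00 = $24,595.00
  $1,758.00 + 32.8% × ($24,595.00 − $13,600.00) = $1,758.00 + 32.8% × $10,995.00 = $5,364.36
Provincial Income Tax (Joint): taxable = $24,955.00 − 2×$180.00 = $24,595.00
  $1,933.24 + 27.34% × ($24,595.00 − $10,200.00) = $1,933.24 + 27.34% × $14,395.00 = $5,868.83
Difference: |$5,364.36 − $5,868.83| = $504.47 (higher under Joint)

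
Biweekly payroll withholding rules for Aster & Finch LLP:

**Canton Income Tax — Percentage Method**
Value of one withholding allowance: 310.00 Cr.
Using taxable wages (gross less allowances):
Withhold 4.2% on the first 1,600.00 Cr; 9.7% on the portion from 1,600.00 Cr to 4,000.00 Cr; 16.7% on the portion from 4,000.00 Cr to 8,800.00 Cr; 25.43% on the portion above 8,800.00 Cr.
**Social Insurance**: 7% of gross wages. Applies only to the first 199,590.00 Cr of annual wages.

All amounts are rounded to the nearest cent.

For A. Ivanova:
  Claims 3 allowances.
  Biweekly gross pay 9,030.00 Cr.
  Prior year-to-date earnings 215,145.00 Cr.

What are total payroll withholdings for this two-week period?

Canton Income Tax: taxable = 9,030.00 Cr − 3×310.00 Cr = 8,100.00 Cr
  300.00 Cr + 16.7% × (8,100.00 Cr − 4,000.00 Cr) = 300.00 Cr + 16.7% × 4,100.00 Cr = 984.70 Cr
Social Insurance: YTD 215,145.00 Cr ≥ cap 199,590.00 Cr → 0.00 Cr
Total: 984.70 Cr + 0.00 Cr = 984.70 Cr

984.70 Cr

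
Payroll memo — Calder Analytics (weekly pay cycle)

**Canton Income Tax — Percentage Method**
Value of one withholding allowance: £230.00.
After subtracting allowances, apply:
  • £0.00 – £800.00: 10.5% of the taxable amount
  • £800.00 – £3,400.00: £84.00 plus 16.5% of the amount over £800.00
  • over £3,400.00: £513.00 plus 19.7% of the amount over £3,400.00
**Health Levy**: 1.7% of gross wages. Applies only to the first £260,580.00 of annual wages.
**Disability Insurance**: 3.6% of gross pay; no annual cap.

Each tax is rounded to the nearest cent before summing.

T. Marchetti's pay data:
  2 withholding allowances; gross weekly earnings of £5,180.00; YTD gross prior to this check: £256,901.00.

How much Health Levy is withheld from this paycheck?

Health Levy: cap £260,580.00 − YTD £256,901.00 = £3,679.00 subject; 1.7% × £3,679.00 = £62.54

£62.54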